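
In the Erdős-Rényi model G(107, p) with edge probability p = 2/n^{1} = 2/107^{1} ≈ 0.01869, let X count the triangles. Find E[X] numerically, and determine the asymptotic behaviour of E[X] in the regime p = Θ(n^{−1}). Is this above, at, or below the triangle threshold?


Number of potential triangles: C(107, 3) = 198485.
Each occurs with probability p³ ≈ (0.01869)³ ≈ 6.530383e-06.
By linearity: E[X] = C(107, 3)·p³ ≈ 198485 · 6.530383e-06 ≈ 1.2962.
Here α = 1, so p = 2/n is exactly at the triangle threshold p ~ 1/n. Asymptotically E[X] → c³/6 = 2³/6 = 4/3 ≈ 1.3333, a bounded constant. In this regime the triangle count is asymptotically Poisson(c³/6).

E[X] ≈ 1.2962; in regime p = Θ(1/n^{1}) E[X] stays bounded (at the triangle threshold p ~ 1/n).


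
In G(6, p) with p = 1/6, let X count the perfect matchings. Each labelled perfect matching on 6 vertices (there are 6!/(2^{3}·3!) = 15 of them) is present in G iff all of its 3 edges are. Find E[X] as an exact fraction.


K_6 has 6!/(2^{3}·3!) = 15 labelled perfect matchings.
For each such perfect matching H, let X_H = 1 if all 3 edges of H are present in G. Then P[X_H = 1] = p^{3} = (1/6)^{3} = 1/216.
Summing the indicators: E[X] = Σ_H E[X_H] = 15 · p^{3} = 15 · 1/216 = 5/72.
Numerically: E[X] ≈ 0.06944.

E[X] = 15 · (1/6)^{3} = 5/72 ≈ 0.06944.


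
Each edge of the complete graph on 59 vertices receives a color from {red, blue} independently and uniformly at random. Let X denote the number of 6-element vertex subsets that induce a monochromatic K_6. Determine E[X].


Let X = Σ_S X_S over the C(59, 6) = 45057474 subsets S of size 6, where X_S = 1 if the K_6 on S is monochromatic.
For a fixed S, the K_6 on S has C(6, 2) = 15 edges. P[all 15 edges red] = (1/2)^15, and likewise for blue, so P[monochromatic] = 2·(1/2)^15 = 2^{1 − 15} = 1/16384.
By linearity of expectation: E[X] = C(59, 6) · 2^{1 − 15} = 45057474 · 1/16384 = 22528737/8192.
Numerically: E[X] ≈ 2750.090.

E[X] = C(59,6)·2^(1−C(6,2)) = 22528737/8192 ≈ 2750.090.


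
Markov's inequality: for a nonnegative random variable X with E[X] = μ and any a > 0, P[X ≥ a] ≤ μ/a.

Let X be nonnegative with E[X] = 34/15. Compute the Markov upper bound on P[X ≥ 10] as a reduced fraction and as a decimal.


μ = E[X] = 34/15, a = 10.
Markov: P[X ≥ 10] ≤ μ/a = (34/15)/10 = 17/75.
Numerically: ≈ 0.2267.
(Since a = 10 > μ = 2.2667, the bound 17/75 is < 1 and informative.)

P[X ≥ 10] ≤ 17/75 ≈ 0.2267.


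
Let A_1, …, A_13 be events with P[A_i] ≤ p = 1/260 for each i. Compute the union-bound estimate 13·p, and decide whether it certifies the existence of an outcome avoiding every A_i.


Union bound: P[∪_{i=1}^{13} A_i] ≤ Σ_i P[A_i] ≤ 13·p = 13·(1/260) = 1/20.
Numerically: 1/20 ≈ 0.05000.
Is 1/20 < 1? YES.
Since P[∪ A_i] ≤ 1/20 < 1, the complement has P[∩ A_i^c] ≥ 1 − 1/20 = 19/20 > 0, so some outcome avoids every A_i.

13·p = 1/20 ≈ 0.05000; existence CERTIFIED by the union bound.


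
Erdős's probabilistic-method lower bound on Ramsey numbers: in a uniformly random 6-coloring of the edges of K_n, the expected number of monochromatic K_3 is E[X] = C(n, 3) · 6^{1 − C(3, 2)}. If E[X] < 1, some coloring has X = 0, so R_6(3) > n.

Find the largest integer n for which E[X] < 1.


We need C(n, 3) · 6^{1 − 3} < 1, i.e. C(n, 3) < 6^{3 − 1} = 36.
Check values of n near the boundary:
  n = 5: C(5, 3) = 10; 10 < 36? YES
  n = 6: C(6, 3) = 20; 20 < 36? YES
  n = 7: C(7, 3) = 35; 35 < 36? YES
  n = 8: C(8, 3) = 56; 56 < 36? NO
  n = 9: C(9, 3) = 84; 84 < 36? NO
  n = 10: C(10, 3) = 120; 120 < 36? NO
The largest n with C(n, 3) < 36 is n = 7 (where E[X] = 35/36 ≈ 0.972). Hence R_6(3) > 7, i.e. R_6(3) ≥ 8.

Largest n = 7; hence R_6(3) > 7.


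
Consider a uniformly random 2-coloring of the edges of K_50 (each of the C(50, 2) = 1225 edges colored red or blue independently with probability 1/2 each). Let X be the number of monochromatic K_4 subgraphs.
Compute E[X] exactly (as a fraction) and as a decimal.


Let X = Σ_S X_S over the C(50, 4) = 230300 subsets S of size 4, where X_S = 1 if the K_4 on S is monochromatic.
For a fixed S, the K_4 on S has C(4, 2) = 6 edges. P[all 6 edges red] = (1/2)^6, and likewise for blue, so P[monochromatic] = 2·(1/2)^6 = 2^{1 − 6} = 1/32.
By linearity of expectation: E[X] = C(50, 4) · 2^{1 − 6} = 230300 · 1/32 = 57575/8.
Numerically: E[X] ≈ 7196.8750.

E[X] = C(50,4)·2^(1−C(4,2)) = 57575/8 ≈ 7196.8750.


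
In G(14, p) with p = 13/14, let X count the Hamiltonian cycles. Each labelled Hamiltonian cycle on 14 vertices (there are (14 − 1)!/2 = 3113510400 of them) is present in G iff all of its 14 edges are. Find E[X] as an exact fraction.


K_14 has (14 − 1)!/2 = 3113510400 labelled Hamiltonian cycles.
For each such Hamiltonian cycle H, let X_H = 1 if all 14 edges of H are present in G. Then P[X_H = 1] = p^{14} = (13/14)^{14} = 3937376385699289/11112006825558016.
By linearity: E[X] = Σ_H E[X_H] = 3113510400 · p^{14} = 3113510400 · 3937376385699289/11112006825558016 = 3420497300666614836525/3100448333024.
Numerically: E[X] ≈ 1.103e+09.

E[X] = 3113510400 · (13/14)^{14} = 3420497300666614836525/3100448333024 ≈ 1.103e+09.


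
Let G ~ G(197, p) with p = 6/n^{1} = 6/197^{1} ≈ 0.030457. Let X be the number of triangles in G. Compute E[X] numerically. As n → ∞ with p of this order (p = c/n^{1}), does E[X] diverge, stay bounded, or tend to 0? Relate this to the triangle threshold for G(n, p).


Number of potential triangles: C(197, 3) = 1254890.
Each occurs with probability p³ ≈ (0.030457)³ ≈ 2.8252382e-05.
By linearity: E[X] = C(197, 3)·p³ ≈ 1254890 · 2.8252382e-05 ≈ 35.45363.
Here α = 1, so p = 6/n is exactly at the triangle threshold p ~ 1/n. Asymptotically E[X] → c³/6 = 6³/6 = 36 ≈ 36.00000, a bounded constant. In this regime the triangle count is asymptotically Poisson(c³/6).

E[X] ≈ 35.45363; in regime p = Θ(1/n^{1}) E[X] stays bounded (at the triangle threshold p ~ 1/n).


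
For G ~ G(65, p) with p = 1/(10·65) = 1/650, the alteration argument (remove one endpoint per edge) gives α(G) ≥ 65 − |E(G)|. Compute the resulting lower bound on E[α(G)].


E[|E(G)|] = C(65, 2)·p = 2080 · (1/650) = 16/5.
E[α(G)] ≥ n − E[|E(G)|] = 65 − 16/5 = 309/5.
Numerically: ≈ 61.8000.
(This is only a lower bound; the true E[α(G)] may be larger.)

E[α(G)] ≥ 309/5 ≈ 61.8000.


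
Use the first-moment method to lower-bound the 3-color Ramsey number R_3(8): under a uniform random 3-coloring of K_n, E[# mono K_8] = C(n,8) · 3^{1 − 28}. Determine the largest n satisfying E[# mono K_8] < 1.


We need C(n, 8) · 3^{1 − 28} < 1, i.e. C(n, 8) < 3^{28 − 1} = 7625597484987.
Check values of n near the boundary:
  n = 153: C(153, 8) = 6183023199255; 6183023199255 < 7625597484987? YES
  n = 154: C(154, 8) = 6521818990995; 6521818990995 < 7625597484987? YES
  n = 155: C(155, 8) = 6876747915675; 6876747915675 < 7625597484987? YES
  n = 156: C(156, 8) = 7248464019225; 7248464019225 < 7625597484987? YES
  n = 157: C(157, 8) = 7637643295425; 7637643295425 < 7625597484987? NO
The largest n with C(n, 8) < 7625597484987 is n = 156 (where E[X] = 805384891025/847288609443 ≈ 0.9505). Hence R_3(8) > 156, i.e. R_3(8) ≥ 157.

Largest n = 156; hence R_3(8) > 156.


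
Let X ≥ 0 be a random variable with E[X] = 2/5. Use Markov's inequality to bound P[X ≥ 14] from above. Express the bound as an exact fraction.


μ = E[X] = 2/5, a = 14.
Markov: P[X ≥ 14] ≤ μ/a = (2/5)/14 = 1/35.
Numerically: ≈ 0.029.
(Since a = 14 > μ = 0.400, the bound 1/35 is < 1 and informative.)

P[X ≥ 14] ≤ 1/35 ≈ 0.029.


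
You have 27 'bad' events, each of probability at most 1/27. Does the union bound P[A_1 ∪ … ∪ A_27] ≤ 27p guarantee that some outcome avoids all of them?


Union bound: P[∪_{i=1}^{27} A_i] ≤ Σ_i P[A_i] ≤ 27·p = 27·(1/27) = 1.
Numerically: 1 ≈ 1.00000.
Is 1 < 1? NO.
Since the bound 1 is ≥ 1, the union bound is uninformative here; it does NOT by itself certify existence.

27·p = 1 ≈ 1.00000; existence NOT certified by the union bound.


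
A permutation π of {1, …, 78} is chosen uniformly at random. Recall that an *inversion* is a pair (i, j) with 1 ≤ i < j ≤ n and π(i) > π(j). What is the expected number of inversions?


Write X = Σ X_I over the C(78, 2) = 3003 pairs i < j, with X_I the indicator of one inversion.
There are 3003 indicators.
For each fixed pair i < j, the values π(i) and π(j) are two distinct elements of {1, …, 78} in uniformly random order; by symmetry P[π(i) > π(j)] = 1/2.
By linearity: E[X] = 3003 · (1/2) = C(78, 2) · (1/2) = 3003/2 = 3003/2 ≈ 1501.5000.

E[X] = 3003/2 = 1501.5000.


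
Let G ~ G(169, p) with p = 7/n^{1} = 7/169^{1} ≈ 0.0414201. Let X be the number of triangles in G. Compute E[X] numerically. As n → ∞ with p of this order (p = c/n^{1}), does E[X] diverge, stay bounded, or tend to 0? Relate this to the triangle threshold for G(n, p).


Number of potential triangles: C(169, 3) = 790244.
Each occurs with probability p³ ≈ (0.0414201)³ ≈ 7.10614404e-05.
By linearity: E[X] = C(169, 3)·p³ ≈ 790244 · 7.10614404e-05 ≈ 56.155877.
Here α = 1, so p = 7/n is exactly at the triangle threshold p ~ 1/n. Asymptotically E[X] → c³/6 = 7³/6 = 343/6 ≈ 57.166667, a bounded constant. In this regime the triangle count is asymptotically Poisson(c³/6).

E[X] ≈ 56.155877; in regime p = Θ(1/n^{1}) E[X] stays bounded (at the triangle threshold p ~ 1/n).


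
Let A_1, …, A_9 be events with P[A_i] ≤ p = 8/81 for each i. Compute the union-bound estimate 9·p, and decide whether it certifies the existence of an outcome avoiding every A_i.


Union bound: P[∪_{i=1}^{9} A_i] ≤ Σ_i P[A_i] ≤ 9·p = 9·(8/81) = 8/9.
Numerically: 8/9 ≈ 0.8889.
Is 8/9 < 1? YES.
Since P[∪ A_i] ≤ 8/9 < 1, the complement has P[∩ A_i^c] ≥ 1 − 8/9 = 1/9 > 0, so some outcome avoids every A_i.

9·p = 8/9 ≈ 0.8889; existence CERTIFIED by the union bound.


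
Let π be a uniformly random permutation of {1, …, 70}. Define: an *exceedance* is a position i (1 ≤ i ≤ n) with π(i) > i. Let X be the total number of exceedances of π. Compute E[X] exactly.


Write X = Σ_{i=1}^{70} X_i, where X_i = 1_{π(i) > i}.
For each fixed i, π(i) is uniform over {1, …, 70} (marginal of a uniform permutation), so P[π(i) > i] = (n − i)/n. Summing: Σ_{i=1}^{70} (n − i)/n = (0 + 1 + … + 69)/70 = 70(70 − 1)/(2·70) = (70 − 1)/2.
Hence E[X] = Σ_{i=1}^{70} (70 − i)/70 = 69/2 ≈ 34.5000.

E[X] = 69/2 = 34.5000.


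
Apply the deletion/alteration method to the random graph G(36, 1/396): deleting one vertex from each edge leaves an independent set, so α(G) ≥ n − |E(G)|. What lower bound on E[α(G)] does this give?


E[|E(G)|] = C(36, 2)·p = 630 · (1/396) = 35/22.
E[α(G)] ≥ n − E[|E(G)|] = 36 − 35/22 = 757/22.
Numerically: ≈ 34.409.
(This is only a lower bound; the true E[α(G)] may be larger.)

E[α(G)] ≥ 757/22 ≈ 34.409.


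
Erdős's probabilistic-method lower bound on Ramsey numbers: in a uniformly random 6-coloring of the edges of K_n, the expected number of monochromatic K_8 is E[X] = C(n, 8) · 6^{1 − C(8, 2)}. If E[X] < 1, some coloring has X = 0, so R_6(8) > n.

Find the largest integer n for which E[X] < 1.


We need C(n, 8) · 6^{1 − 28} < 1, i.e. C(n, 8) < 6^{28 − 1} = 1023490369077469249536.
Check values of n near the boundary:
  n = 1592: C(1592, 8) = 1005480414540892933435; 1005480414540892933435 < 1023490369077469249536? YES
  n = 1593: C(1593, 8) = 1010555394551193970323; 1010555394551193970323 < 1023490369077469249536? YES
  n = 1594: C(1594, 8) = 1015652773590544255167; 1015652773590544255167 < 1023490369077469249536? YES
  n = 1595: C(1595, 8) = 1020772636343363633895; 1020772636343363633895 < 1023490369077469249536? YES
  n = 1596: C(1596, 8) = 1025915067760710553965; 1025915067760710553965 < 1023490369077469249536? NO
The largest n with C(n, 8) < 1023490369077469249536 is n = 1595 (where E[X] = 113419181815929292655/113721152119718805504 ≈ 0.9973446). Hence R_6(8) > 1595, i.e. R_6(8) ≥ 1596.

Largest n = 1595; hence R_6(8) > 1595.


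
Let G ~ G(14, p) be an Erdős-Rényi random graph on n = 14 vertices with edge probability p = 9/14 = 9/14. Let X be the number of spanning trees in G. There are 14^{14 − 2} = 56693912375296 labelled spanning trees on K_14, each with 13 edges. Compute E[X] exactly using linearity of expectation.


K_14 has 14^{14 − 2} = 56693912375296 labelled spanning trees.
For each such spanning tree H, let X_H = 1 if all 13 edges of H are present in G. Then P[X_H = 1] = p^{13} = (9/14)^{13} = 2541865828329/793714773254144.
By linearity: E[X] = Σ_H E[X_H] = 56693912375296 · p^{13} = 56693912375296 · 2541865828329/793714773254144 = 2541865828329/14.
Numerically: E[X] ≈ 1.81562e+11.

E[X] = 56693912375296 · (9/14)^{13} = 2541865828329/14 ≈ 1.81562e+11.


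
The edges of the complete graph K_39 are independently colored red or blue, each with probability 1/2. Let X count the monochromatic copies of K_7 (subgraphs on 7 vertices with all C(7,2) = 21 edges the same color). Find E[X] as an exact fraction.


Let X = Σ_S X_S over the C(39, 7) = 15380937 subsets S of size 7, where X_S = 1 if the K_7 on S is monochromatic.
For a fixed S, the K_7 on S has C(7, 2) = 21 edges. P[all 21 edges red] = (1/2)^21, and likewise for blue, so P[monochromatic] = 2·(1/2)^21 = 2^{1 − 21} = 1/1048576.
Summing: E[X] = C(39, 7) · 2^{1 − 21} = 15380937 · 1/1048576 = 15380937/1048576.
Numerically: E[X] ≈ 14.668.

E[X] = C(39,7)·2^(1−C(7,2)) = 15380937/1048576 ≈ 14.668.


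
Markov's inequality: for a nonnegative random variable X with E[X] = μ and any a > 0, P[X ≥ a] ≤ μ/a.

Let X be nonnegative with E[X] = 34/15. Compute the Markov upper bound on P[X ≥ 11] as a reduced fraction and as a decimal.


μ = E[X] = 34/15, a = 11.
Markov: P[X ≥ 11] ≤ μ/a = (34/15)/11 = 34/165.
Numerically: ≈ 0.206061.
(Since a = 11 > μ = 2.266667, the bound 34/165 is < 1 and informative.)

P[X ≥ 11] ≤ 34/165 ≈ 0.206061.


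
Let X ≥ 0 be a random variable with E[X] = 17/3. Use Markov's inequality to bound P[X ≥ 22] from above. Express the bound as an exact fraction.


μ = E[X] = 17/3, a = 22.
Markov: P[X ≥ 22] ≤ μ/a = (17/3)/22 = 17/66.
Numerically: ≈ 0.258.
(Since a = 22 > μ = 5.667, the bound 17/66 is < 1 and informative.)

P[X ≥ 22] ≤ 17/66 ≈ 0.258.


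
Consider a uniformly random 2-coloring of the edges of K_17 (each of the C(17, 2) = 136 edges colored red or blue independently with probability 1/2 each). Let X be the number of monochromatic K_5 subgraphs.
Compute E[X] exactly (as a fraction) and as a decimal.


Let X = Σ_S X_S over the C(17, 5) = 6188 subsets S of size 5, where X_S = 1 if the K_5 on S is monochromatic.
For a fixed S, the K_5 on S has C(5, 2) = 10 edges. P[all 10 edges red] = (1/2)^10, and likewise for blue, so P[monochromatic] = 2·(1/2)^10 = 2^{1 − 10} = 1/512.
By linearity of expectation: E[X] = C(17, 5) · 2^{1 − 10} = 6188 · 1/512 = 1547/128.
Numerically: E[X] ≈ 12.0859.

E[X] = C(17,5)·2^(1−C(5,2)) = 1547/128 ≈ 12.0859.


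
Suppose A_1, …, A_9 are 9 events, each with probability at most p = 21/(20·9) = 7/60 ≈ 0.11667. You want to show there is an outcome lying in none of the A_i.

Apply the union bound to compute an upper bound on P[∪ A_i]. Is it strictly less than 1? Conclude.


Union bound: P[∪_{i=1}^{9} A_i] ≤ Σ_i P[A_i] ≤ 9·p = 9·(7/60) = 21/20.
Numerically: 21/20 ≈ 1.05000.
Is 21/20 < 1? NO.
Since the bound 21/20 is ≥ 1, the union bound is uninformative here; it does NOT by itself certify existence.

9·p = 21/20 ≈ 1.05000; existence NOT certified by the union bound.


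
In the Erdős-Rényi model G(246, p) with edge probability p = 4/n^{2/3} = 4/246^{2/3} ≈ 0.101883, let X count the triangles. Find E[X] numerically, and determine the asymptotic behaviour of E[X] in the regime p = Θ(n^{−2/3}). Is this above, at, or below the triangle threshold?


Number of potential triangles: C(246, 3) = 2450980.
Each occurs with probability p³ ≈ (0.101883)³ ≈ 1.05757155e-03.
By linearity: E[X] = C(246, 3)·p³ ≈ 2450980 · 1.05757155e-03 ≈ 2592.086721.
Since α = 2/3 < 1, p = c/n^{2/3} ≫ 1/n is above the triangle threshold p ~ 1/n. Asymptotically E[X] ~ (c³/6)·n^{3(1−α)} = (4³/6)·n^{1} → ∞; triangles are abundant w.h.p.

E[X] ≈ 2592.086721; in regime p = Θ(1/n^{2/3}) E[X] diverges (above the triangle threshold p ~ 1/n).


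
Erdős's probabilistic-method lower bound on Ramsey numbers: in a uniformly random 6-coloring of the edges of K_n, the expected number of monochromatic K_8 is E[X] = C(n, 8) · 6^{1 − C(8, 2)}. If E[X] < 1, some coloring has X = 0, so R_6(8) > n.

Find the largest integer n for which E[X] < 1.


We need C(n, 8) · 6^{1 − 28} < 1, i.e. C(n, 8) < 6^{28 − 1} = 1023490369077469249536.
Check values of n near the boundary:
  n = 1593: C(1593, 8) = 1010555394551193970323; 1010555394551193970323 < 1023490369077469249536? YES
  n = 1594: C(1594, 8) = 1015652773590544255167; 1015652773590544255167 < 1023490369077469249536? YES
  n = 1595: C(1595, 8) = 1020772636343363633895; 1020772636343363633895 < 1023490369077469249536? YES
  n = 1596: C(1596, 8) = 1025915067760710553965; 1025915067760710553965 < 1023490369077469249536? NO
  n = 1597: C(1597, 8) = 1031080153060953275445; 1031080153060953275445 < 1023490369077469249536? NO
  n = 1598: C(1598, 8) = 1036267977730442348529; 1036267977730442348529 < 1023490369077469249536? NO
The largest n with C(n, 8) < 1023490369077469249536 is n = 1595 (where E[X] = 113419181815929292655/113721152119718805504 ≈ 0.997345). Hence R_6(8) > 1595, i.e. R_6(8) ≥ 1596.

Largest n = 1595; hence R_6(8) > 1595.


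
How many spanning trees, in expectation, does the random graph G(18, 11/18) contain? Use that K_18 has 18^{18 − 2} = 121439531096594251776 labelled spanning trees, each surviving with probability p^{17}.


K_18 has 18^{18 − 2} = 121439531096594251776 labelled spanning trees.
For each such spanning tree H, let X_H = 1 if all 17 edges of H are present in G. Then P[X_H = 1] = p^{17} = (11/18)^{17} = 505447028499293771/2185911559738696531968.
Summing the indicators: E[X] = Σ_H E[X_H] = 121439531096594251776 · p^{17} = 121439531096594251776 · 505447028499293771/2185911559738696531968 = 505447028499293771/18.
Numerically: E[X] ≈ 2.80804e+16.

E[X] = 121439531096594251776 · (11/18)^{17} = 505447028499293771/18 ≈ 2.80804e+16.


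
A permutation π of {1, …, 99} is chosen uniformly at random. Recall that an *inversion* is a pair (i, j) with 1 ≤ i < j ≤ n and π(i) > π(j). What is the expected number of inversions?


Write X = Σ X_I over the C(99, 2) = 4851 pairs i < j, with X_I the indicator of one inversion.
There are 4851 indicators.
For each fixed pair i < j, the values π(i) and π(j) are two distinct elements of {1, …, 99} in uniformly random order; by symmetry P[π(i) > π(j)] = 1/2.
By linearity: E[X] = 4851 · (1/2) = C(99, 2) · (1/2) = 4851/2 = 4851/2 ≈ 2425.500.

E[X] = 4851/2 = 2425.500.


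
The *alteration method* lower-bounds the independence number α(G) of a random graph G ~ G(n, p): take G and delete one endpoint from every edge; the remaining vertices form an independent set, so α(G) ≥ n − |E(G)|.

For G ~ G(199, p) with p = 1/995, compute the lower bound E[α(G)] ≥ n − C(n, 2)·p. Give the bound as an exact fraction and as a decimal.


E[|E(G)|] = C(199, 2)·p = 19701 · (1/995) = 99/5.
E[α(G)] ≥ n − E[|E(G)|] = 199 − 99/5 = 896/5.
Numerically: ≈ 179.200.
(This is only a lower bound; the true E[α(G)] may be larger.)

E[α(G)] ≥ 896/5 ≈ 179.200.


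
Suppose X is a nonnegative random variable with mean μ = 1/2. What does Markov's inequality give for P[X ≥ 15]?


μ = E[X] = 1/2, a = 15.
Markov: P[X ≥ 15] ≤ μ/a = (1/2)/15 = 1/30.
Numerically: ≈ 0.033333.
(Since a = 15 > μ = 0.500000, the bound 1/30 is < 1 and informative.)

P[X ≥ 15] ≤ 1/30 ≈ 0.033333.


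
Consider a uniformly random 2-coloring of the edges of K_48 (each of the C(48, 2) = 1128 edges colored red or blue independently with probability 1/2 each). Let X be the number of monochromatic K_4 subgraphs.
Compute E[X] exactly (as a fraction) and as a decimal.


Let X = Σ_S X_S over the C(48, 4) = 194580 subsets S of size 4, where X_S = 1 if the K_4 on S is monochromatic.
For a fixed S, the K_4 on S has C(4, 2) = 6 edges. P[all 6 edges red] = (1/2)^6, and likewise for blue, so P[monochromatic] = 2·(1/2)^6 = 2^{1 − 6} = 1/32.
By linearity of expectation: E[X] = C(48, 4) · 2^{1 − 6} = 194580 · 1/32 = 48645/8.
Numerically: E[X] ≈ 6080.6250.

E[X] = C(48,4)·2^(1−C(4,2)) = 48645/8 ≈ 6080.6250.


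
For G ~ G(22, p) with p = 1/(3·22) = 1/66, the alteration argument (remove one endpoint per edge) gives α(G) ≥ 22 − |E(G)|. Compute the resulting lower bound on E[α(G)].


E[|E(G)|] = C(22, 2)·p = 231 · (1/66) = 7/2.
E[α(G)] ≥ n − E[|E(G)|] = 22 − 7/2 = 37/2.
Numerically: ≈ 18.500.
(This is only a lower bound; the true E[α(G)] may be larger.)

E[α(G)] ≥ 37/2 ≈ 18.500.


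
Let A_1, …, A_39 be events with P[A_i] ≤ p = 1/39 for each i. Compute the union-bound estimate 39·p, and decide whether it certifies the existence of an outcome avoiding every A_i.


Union bound: P[∪_{i=1}^{39} A_i] ≤ Σ_i P[A_i] ≤ 39·p = 39·(1/39) = 1.
Numerically: 1 ≈ 1.00000.
Is 1 < 1? NO.
Since the bound 1 is ≥ 1, the union bound is uninformative here; it does NOT by itself certify existence.

39·p = 1 ≈ 1.00000; existence NOT certified by the union bound.


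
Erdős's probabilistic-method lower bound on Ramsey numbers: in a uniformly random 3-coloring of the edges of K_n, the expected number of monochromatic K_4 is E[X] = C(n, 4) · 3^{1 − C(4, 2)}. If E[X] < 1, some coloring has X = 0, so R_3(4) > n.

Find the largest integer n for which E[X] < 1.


We need C(n, 4) · 3^{1 − 6} < 1, i.e. C(n, 4) < 3^{6 − 1} = 243.
Check values of n near the boundary:
  n = 8: C(8, 4) = 70; 70 < 243? YES
  n = 9: C(9, 4) = 126; 126 < 243? YES
  n = 10: C(10, 4) = 210; 210 < 243? YES
  n = 11: C(11, 4) = 330; 330 < 243? NO
  n = 12: C(12, 4) = 495; 495 < 243? NO
The largest n with C(n, 4) < 243 is n = 10 (where E[X] = 70/81 ≈ 0.8642). Hence R_3(4) > 10, i.e. R_3(4) ≥ 11.

Largest n = 10; hence R_3(4) > 10.


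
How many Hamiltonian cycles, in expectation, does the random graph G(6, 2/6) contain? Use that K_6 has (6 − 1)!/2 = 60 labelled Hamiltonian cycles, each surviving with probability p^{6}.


K_6 has (6 − 1)!/2 = 60 labelled Hamiltonian cycles.
For each such Hamiltonian cycle H, let X_H = 1 if all 6 edges of H are present in G. Then P[X_H = 1] = p^{6} = (1/3)^{6} = 1/729.
Summing the indicators: E[X] = Σ_H E[X_H] = 60 · p^{6} = 60 · 1/729 = 20/243.
Numerically: E[X] ≈ 0.082305.

E[X] = 60 · (1/3)^{6} = 20/243 ≈ 0.082305.


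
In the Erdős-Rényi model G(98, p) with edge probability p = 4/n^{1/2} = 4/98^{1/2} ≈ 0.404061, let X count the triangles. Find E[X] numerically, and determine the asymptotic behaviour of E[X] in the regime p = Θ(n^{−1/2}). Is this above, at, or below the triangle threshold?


Number of potential triangles: C(98, 3) = 152096.
Each occurs with probability p³ ≈ (0.404061)³ ≈ 6.59691458e-02.
By linearity: E[X] = C(98, 3)·p³ ≈ 152096 · 6.59691458e-02 ≈ 10033.643195.
Since α = 1/2 < 1, p = c/n^{1/2} ≫ 1/n is above the triangle threshold p ~ 1/n. Asymptotically E[X] ~ (c³/6)·n^{3(1−α)} = (4³/6)·n^{1.5} → ∞; triangles are abundant w.h.p.

E[X] ≈ 10033.643195; in regime p = Θ(1/n^{1/2}) E[X] diverges (above the triangle threshold p ~ 1/n).


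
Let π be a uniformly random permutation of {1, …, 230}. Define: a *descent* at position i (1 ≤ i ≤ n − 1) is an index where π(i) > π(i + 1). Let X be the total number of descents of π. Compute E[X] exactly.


Write X = Σ X_I over i = 1, …, 229, with X_I the indicator of one descent.
There are 229 indicators.
For each fixed i, the pair (π(i), π(i+1)) is a uniformly random ordered pair of distinct values from {1, …, 230}; by symmetry P[π(i) > π(i+1)] = 1/2.
By linearity: E[X] = 229 · (1/2) = (230 − 1) · (1/2) = 229/2 ≈ 114.500.

E[X] = 229/2 = 114.500.


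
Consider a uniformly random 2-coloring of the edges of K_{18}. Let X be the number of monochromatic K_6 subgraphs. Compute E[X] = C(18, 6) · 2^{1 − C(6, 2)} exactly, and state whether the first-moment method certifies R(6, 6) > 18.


E[X] = C(18, 6) · 2^{1 − 15} = 18564 · 2^{−14} = 18564/16384.
As a reduced fraction: E[X] = 4641/4096 ≈ 1.1330566.
Is E[X] < 1? NO.
Since E[X] ≥ 1, the first-moment bound is inconclusive at n = 18; it does NOT by itself certify R(6, 6) > 18.

E[X] = 4641/4096 ≈ 1.1330566; E[X] ≥ 1; first-moment method inconclusive here.


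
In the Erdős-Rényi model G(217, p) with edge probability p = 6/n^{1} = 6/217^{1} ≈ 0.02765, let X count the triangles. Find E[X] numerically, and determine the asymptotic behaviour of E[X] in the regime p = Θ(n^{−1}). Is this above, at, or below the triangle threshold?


Number of potential triangles: C(217, 3) = 1679580.
Each occurs with probability p³ ≈ (0.02765)³ ≈ 2.1138519e-05.
By linearity: E[X] = C(217, 3)·p³ ≈ 1679580 · 2.1138519e-05 ≈ 35.50383.
Here α = 1, so p = 6/n is exactly at the triangle threshold p ~ 1/n. Asymptotically E[X] → c³/6 = 6³/6 = 36 ≈ 36.00000, a bounded constant. In this regime the triangle count is asymptotically Poisson(c³/6).

E[X] ≈ 35.50383; in regime p = Θ(1/n^{1}) E[X] stays bounded (at the triangle threshold p ~ 1/n).


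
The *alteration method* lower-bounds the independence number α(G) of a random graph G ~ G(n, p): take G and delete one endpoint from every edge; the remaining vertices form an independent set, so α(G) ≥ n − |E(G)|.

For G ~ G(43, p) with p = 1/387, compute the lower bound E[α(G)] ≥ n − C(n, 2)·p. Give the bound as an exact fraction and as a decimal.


E[|E(G)|] = C(43, 2)·p = 903 · (1/387) = 7/3.
E[α(G)] ≥ n − E[|E(G)|] = 43 − 7/3 = 122/3.
Numerically: ≈ 40.66667.
(This is only a lower bound; the true E[α(G)] may be larger.)

E[α(G)] ≥ 122/3 ≈ 40.66667.


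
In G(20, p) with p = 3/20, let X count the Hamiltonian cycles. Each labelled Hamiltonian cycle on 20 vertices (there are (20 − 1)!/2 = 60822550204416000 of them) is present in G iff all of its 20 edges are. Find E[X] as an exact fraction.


K_20 has (20 − 1)!/2 = 60822550204416000 labelled Hamiltonian cycles.
For each such Hamiltonian cycle H, let X_H = 1 if all 20 edges of H are present in G. Then P[X_H = 1] = p^{20} = (3/20)^{20} = 3486784401/104857600000000000000000000.
Summing the indicators: E[X] = Σ_H E[X_H] = 60822550204416000 · p^{20} = 60822550204416000 · 3486784401/104857600000000000000000000 = 51776152168407487821/25600000000000000000.
Numerically: E[X] ≈ 2.02.

E[X] = 60822550204416000 · (3/20)^{20} = 51776152168407487821/25600000000000000000 ≈ 2.02.


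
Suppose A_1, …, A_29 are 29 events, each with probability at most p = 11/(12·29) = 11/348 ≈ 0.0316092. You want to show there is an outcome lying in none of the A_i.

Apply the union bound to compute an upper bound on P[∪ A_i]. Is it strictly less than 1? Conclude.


Union bound: P[∪_{i=1}^{29} A_i] ≤ Σ_i P[A_i] ≤ 29·p = 29·(11/348) = 11/12.
Numerically: 11/12 ≈ 0.9166667.
Is 11/12 < 1? YES.
Since P[∪ A_i] ≤ 11/12 < 1, the complement has P[∩ A_i^c] ≥ 1 − 11/12 = 1/12 > 0, so some outcome avoids every A_i.

29·p = 11/12 ≈ 0.9166667; existence CERTIFIED by the union bound.


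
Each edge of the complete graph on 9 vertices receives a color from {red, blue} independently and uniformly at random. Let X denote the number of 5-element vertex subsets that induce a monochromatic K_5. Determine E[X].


Let X = Σ_S X_S over the C(9, 5) = 126 subsets S of size 5, where X_S = 1 if the K_5 on S is monochromatic.
For a fixed S, the K_5 on S has C(5, 2) = 10 edges. P[all 10 edges red] = (1/2)^10, and likewise for blue, so P[monochromatic] = 2·(1/2)^10 = 2^{1 − 10} = 1/512.
By linearity of expectation: E[X] = C(9, 5) · 2^{1 − 10} = 126 · 1/512 = 63/256.
Numerically: E[X] ≈ 0.246.

E[X] = C(9,5)·2^(1−C(5,2)) = 63/256 ≈ 0.246.


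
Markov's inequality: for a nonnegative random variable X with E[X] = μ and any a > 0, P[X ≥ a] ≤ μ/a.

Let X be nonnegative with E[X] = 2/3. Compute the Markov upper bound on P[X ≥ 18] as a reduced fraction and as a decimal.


μ = E[X] = 2/3, a = 18.
Markov: P[X ≥ 18] ≤ μ/a = (2/3)/18 = 1/27.
Numerically: ≈ 0.037.
(Since a = 18 > μ = 0.667, the bound 1/27 is < 1 and informative.)

P[X ≥ 18] ≤ 1/27 ≈ 0.037.


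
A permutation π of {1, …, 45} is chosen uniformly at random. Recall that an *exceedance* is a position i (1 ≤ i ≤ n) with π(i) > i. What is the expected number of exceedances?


Write X = Σ_{i=1}^{45} X_i, where X_i = 1_{π(i) > i}.
For each fixed i, π(i) is uniform over {1, …, 45} (marginal of a uniform permutation), so P[π(i) > i] = (n − i)/n. Summing: Σ_{i=1}^{45} (n − i)/n = (0 + 1 + … + 44)/45 = 45(45 − 1)/(2·45) = (45 − 1)/2.
Hence E[X] = Σ_{i=1}^{45} (45 − i)/45 = 22 ≈ 22.00000.

E[X] = 22 = 22.00000.


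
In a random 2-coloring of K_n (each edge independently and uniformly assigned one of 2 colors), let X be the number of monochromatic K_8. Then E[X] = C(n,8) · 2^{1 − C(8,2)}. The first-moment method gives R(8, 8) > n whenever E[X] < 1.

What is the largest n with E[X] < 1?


We need C(n, 8) · 2^{1 − 28} < 1, i.e. C(n, 8) < 2^{28 − 1} = 134217728.
Check values of n near the boundary:
  n = 41: C(41, 8) = 95548245; 95548245 < 134217728? YES
  n = 42: C(42, 8) = 118030185; 118030185 < 134217728? YES
  n = 43: C(43, 8) = 145008513; 145008513 < 134217728? NO
  n = 44: C(44, 8) = 177232627; 177232627 < 134217728? NO
  n = 45: C(45, 8) = 215553195; 215553195 < 134217728? NO
The largest n with C(n, 8) < 134217728 is n = 42 (where E[X] = 118030185/134217728 ≈ 0.8793934). Hence R(8, 8) > 42, i.e. R(8, 8) ≥ 43.

Largest n = 42; hence R(8, 8) > 42.


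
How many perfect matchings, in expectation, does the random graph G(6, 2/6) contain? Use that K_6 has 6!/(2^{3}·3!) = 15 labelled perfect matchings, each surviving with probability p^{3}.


K_6 has 6!/(2^{3}·3!) = 15 labelled perfect matchings.
For each such perfect matching H, let X_H = 1 if all 3 edges of H are present in G. Then P[X_H = 1] = p^{3} = (1/3)^{3} = 1/27.
By linearity: E[X] = Σ_H E[X_H] = 15 · p^{3} = 15 · 1/27 = 5/9.
Numerically: E[X] ≈ 0.5556.

E[X] = 15 · (1/3)^{3} = 5/9 ≈ 0.5556.


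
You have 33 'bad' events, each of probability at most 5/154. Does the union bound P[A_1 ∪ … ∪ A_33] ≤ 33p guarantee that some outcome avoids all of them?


Union bound: P[∪_{i=1}^{33} A_i] ≤ Σ_i P[A_i] ≤ 33·p = 33·(5/154) = 15/14.
Numerically: 15/14 ≈ 1.07143.
Is 15/14 < 1? NO.
Since the bound 15/14 is ≥ 1, the union bound is uninformative here; it does NOT by itself certify existence.

33·p = 15/14 ≈ 1.07143; existence NOT certified by the union bound.


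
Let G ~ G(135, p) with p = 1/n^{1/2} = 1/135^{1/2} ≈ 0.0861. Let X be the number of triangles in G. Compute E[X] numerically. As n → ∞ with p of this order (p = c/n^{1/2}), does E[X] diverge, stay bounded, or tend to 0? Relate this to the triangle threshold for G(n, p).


Number of potential triangles: C(135, 3) = 400995.
Each occurs with probability p³ ≈ (0.0861)³ ≈ 6.37528e-04.
By linearity: E[X] = C(135, 3)·p³ ≈ 400995 · 6.37528e-04 ≈ 255.646.
Since α = 1/2 < 1, p = c/n^{1/2} ≫ 1/n is above the triangle threshold p ~ 1/n. Asymptotically E[X] ~ (c³/6)·n^{3(1−α)} = (1³/6)·n^{1.5} → ∞; triangles are abundant w.h.p.

E[X] ≈ 255.646; in regime p = Θ(1/n^{1/2}) E[X] diverges (above the triangle threshold p ~ 1/n).


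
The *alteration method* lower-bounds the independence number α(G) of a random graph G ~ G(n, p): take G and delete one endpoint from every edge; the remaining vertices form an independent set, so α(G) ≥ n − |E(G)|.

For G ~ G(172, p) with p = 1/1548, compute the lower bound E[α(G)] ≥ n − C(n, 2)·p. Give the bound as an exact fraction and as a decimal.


E[|E(G)|] = C(172, 2)·p = 14706 · (1/1548) = 19/2.
E[α(G)] ≥ n − E[|E(G)|] = 172 − 19/2 = 325/2.
Numerically: ≈ 162.50000.
(This is only a lower bound; the true E[α(G)] may be larger.)

E[α(G)] ≥ 325/2 ≈ 162.50000.


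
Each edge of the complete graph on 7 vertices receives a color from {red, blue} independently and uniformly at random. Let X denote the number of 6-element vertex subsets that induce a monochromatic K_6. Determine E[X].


Let X = Σ_S X_S over the C(7, 6) = 7 subsets S of size 6, where X_S = 1 if the K_6 on S is monochromatic.
For a fixed S, the K_6 on S has C(6, 2) = 15 edges. P[all 15 edges red] = (1/2)^15, and likewise for blue, so P[monochromatic] = 2·(1/2)^15 = 2^{1 − 15} = 1/16384.
Summing: E[X] = C(7, 6) · 2^{1 − 15} = 7 · 1/16384 = 7/16384.
Numerically: E[X] ≈ 0.000.

E[X] = C(7,6)·2^(1−C(6,2)) = 7/16384 ≈ 0.000.


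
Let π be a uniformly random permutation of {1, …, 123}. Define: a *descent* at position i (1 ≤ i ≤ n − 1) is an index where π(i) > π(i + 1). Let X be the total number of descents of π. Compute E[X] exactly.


Write X = Σ X_I over i = 1, …, 122, with X_I the indicator of one descent.
There are 122 indicators.
For each fixed i, the pair (π(i), π(i+1)) is a uniformly random ordered pair of distinct values from {1, …, 123}; by symmetry P[π(i) > π(i+1)] = 1/2.
By linearity: E[X] = 122 · (1/2) = (123 − 1) · (1/2) = 61 ≈ 61.000000.

E[X] = 61 = 61.000000.


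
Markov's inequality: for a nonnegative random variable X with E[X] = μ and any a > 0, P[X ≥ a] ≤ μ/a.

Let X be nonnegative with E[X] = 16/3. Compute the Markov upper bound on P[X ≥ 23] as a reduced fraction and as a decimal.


μ = E[X] = 16/3, a = 23.
Markov: P[X ≥ 23] ≤ μ/a = (16/3)/23 = 16/69.
Numerically: ≈ 0.231884.
(Since a = 23 > μ = 5.333333, the bound 16/69 is < 1 and informative.)

P[X ≥ 23] ≤ 16/69 ≈ 0.231884.


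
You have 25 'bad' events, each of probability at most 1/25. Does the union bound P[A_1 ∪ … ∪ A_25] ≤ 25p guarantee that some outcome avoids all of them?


Union bound: P[∪_{i=1}^{25} A_i] ≤ Σ_i P[A_i] ≤ 25·p = 25·(1/25) = 1.
Numerically: 1 ≈ 1.000.
Is 1 < 1? NO.
Since the bound 1 is ≥ 1, the union bound is uninformative here; it does NOT by itself certify existence.

25·p = 1 ≈ 1.000; existence NOT certified by the union bound.


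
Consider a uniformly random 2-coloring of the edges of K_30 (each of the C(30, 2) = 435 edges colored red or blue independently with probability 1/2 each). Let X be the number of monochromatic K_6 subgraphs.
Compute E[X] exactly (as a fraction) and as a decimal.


Let X = Σ_S X_S over the C(30, 6) = 593775 subsets S of size 6, where X_S = 1 if the K_6 on S is monochromatic.
For a fixed S, the K_6 on S has C(6, 2) = 15 edges. P[all 15 edges red] = (1/2)^15, and likewise for blue, so P[monochromatic] = 2·(1/2)^15 = 2^{1 − 15} = 1/16384.
Summing: E[X] = C(30, 6) · 2^{1 − 15} = 593775 · 1/16384 = 593775/16384.
Numerically: E[X] ≈ 36.2411.

E[X] = C(30,6)·2^(1−C(6,2)) = 593775/16384 ≈ 36.2411.


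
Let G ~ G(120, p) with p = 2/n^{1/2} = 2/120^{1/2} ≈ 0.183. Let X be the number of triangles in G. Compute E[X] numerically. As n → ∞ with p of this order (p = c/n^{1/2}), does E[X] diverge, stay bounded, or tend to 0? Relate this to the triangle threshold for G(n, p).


Number of potential triangles: C(120, 3) = 280840.
Each occurs with probability p³ ≈ (0.183)³ ≈ 6.08581e-03.
By linearity: E[X] = C(120, 3)·p³ ≈ 280840 · 6.08581e-03 ≈ 1709.138.
Since α = 1/2 < 1, p = c/n^{1/2} ≫ 1/n is above the triangle threshold p ~ 1/n. Asymptotically E[X] ~ (c³/6)·n^{3(1−α)} = (2³/6)·n^{1.5} → ∞; triangles are abundant w.h.p.

E[X] ≈ 1709.138; in regime p = Θ(1/n^{1/2}) E[X] diverges (above the triangle threshold p ~ 1/n).


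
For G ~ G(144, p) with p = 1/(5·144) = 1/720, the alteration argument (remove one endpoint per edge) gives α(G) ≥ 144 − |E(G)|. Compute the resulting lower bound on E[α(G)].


E[|E(G)|] = C(144, 2)·p = 10296 · (1/720) = 143/10.
E[α(G)] ≥ n − E[|E(G)|] = 144 − 143/10 = 1297/10.
Numerically: ≈ 129.700.
(This is only a lower bound; the true E[α(G)] may be larger.)

E[α(G)] ≥ 1297/10 ≈ 129.700.


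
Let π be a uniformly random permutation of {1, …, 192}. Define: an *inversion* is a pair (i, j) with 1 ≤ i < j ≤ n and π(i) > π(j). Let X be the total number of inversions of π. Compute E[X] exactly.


Write X = Σ X_I over the C(192, 2) = 18336 pairs i < j, with X_I the indicator of one inversion.
There are 18336 indicators.
For each fixed pair i < j, the values π(i) and π(j) are two distinct elements of {1, …, 192} in uniformly random order; by symmetry P[π(i) > π(j)] = 1/2.
By linearity: E[X] = 18336 · (1/2) = C(192, 2) · (1/2) = 18336/2 = 9168 ≈ 9168.00000.

E[X] = 9168 = 9168.00000.


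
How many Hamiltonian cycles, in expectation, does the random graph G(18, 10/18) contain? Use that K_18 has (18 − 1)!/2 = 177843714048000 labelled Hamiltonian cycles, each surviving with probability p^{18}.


K_18 has (18 − 1)!/2 = 177843714048000 labelled Hamiltonian cycles.
For each such Hamiltonian cycle H, let X_H = 1 if all 18 edges of H are present in G. Then P[X_H = 1] = p^{18} = (5/9)^{18} = 3814697265625/150094635296999121.
By linearity of expectation: E[X] = Σ_H E[X_H] = 177843714048000 · p^{18} = 177843714048000 · 3814697265625/150094635296999121 = 930617187500000000000000/205891132094649.
Numerically: E[X] ≈ 4.5199e+09.

E[X] = 177843714048000 · (5/9)^{18} = 930617187500000000000000/205891132094649 ≈ 4.5199e+09.


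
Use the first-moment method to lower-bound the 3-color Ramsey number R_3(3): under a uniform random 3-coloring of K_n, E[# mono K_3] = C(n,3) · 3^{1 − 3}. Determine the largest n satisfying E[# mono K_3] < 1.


We need C(n, 3) · 3^{1 − 3} < 1, i.e. C(n, 3) < 3^{3 − 1} = 9.
Check values of n near the boundary:
  n = 3: C(3, 3) = 1; 1 < 9? YES
  n = 4: C(4, 3) = 4; 4 < 9? YES
  n = 5: C(5, 3) = 10; 10 < 9? NO
The largest n with C(n, 3) < 9 is n = 4 (where E[X] = 4/9 ≈ 0.444444). Hence R_3(3) > 4, i.e. R_3(3) ≥ 5.

Largest n = 4; hence R_3(3) > 4.


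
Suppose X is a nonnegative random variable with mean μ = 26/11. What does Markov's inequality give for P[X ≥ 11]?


μ = E[X] = 26/11, a = 11.
Markov: P[X ≥ 11] ≤ μ/a = (26/11)/11 = 26/121.
Numerically: ≈ 0.214876.
(Since a = 11 > μ = 2.363636, the bound 26/121 is < 1 and informative.)

P[X ≥ 11] ≤ 26/121 ≈ 0.214876.


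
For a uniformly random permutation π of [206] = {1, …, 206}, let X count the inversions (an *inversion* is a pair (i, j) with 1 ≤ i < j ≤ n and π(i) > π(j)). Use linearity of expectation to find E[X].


Write X = Σ X_I over the C(206, 2) = 21115 pairs i < j, with X_I the indicator of one inversion.
There are 21115 indicators.
For each fixed pair i < j, the values π(i) and π(j) are two distinct elements of {1, …, 206} in uniformly random order; by symmetry P[π(i) > π(j)] = 1/2.
By linearity: E[X] = 21115 · (1/2) = C(206, 2) · (1/2) = 21115/2 = 21115/2 ≈ 10557.500000.

E[X] = 21115/2 = 10557.500000.


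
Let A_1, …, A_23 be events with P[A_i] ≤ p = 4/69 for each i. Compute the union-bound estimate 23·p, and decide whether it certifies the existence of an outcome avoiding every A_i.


Union bound: P[∪_{i=1}^{23} A_i] ≤ Σ_i P[A_i] ≤ 23·p = 23·(4/69) = 4/3.
Numerically: 4/3 ≈ 1.3333.
Is 4/3 < 1? NO.
Since the bound 4/3 is ≥ 1, the union bound is uninformative here; it does NOT by itself certify existence.

23·p = 4/3 ≈ 1.3333; existence NOT certified by the union bound.
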